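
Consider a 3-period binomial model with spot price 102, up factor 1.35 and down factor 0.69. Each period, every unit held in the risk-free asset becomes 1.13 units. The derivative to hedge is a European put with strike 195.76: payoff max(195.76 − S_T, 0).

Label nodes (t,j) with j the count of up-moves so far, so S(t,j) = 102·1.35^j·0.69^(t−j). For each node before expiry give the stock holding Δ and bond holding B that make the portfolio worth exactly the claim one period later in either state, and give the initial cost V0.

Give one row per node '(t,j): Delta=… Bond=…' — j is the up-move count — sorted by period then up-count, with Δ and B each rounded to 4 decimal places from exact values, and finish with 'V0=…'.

The replicating-portfolio and risk-neutral prices coincide; use p* = (1.13−0.69)/(1.35−0.69) = 0.6667 for the latter.
Payoff layer (t=3): V(3,0)=162.2521, V(3,1)=130.2010, V(3,2)=67.4924, V(3,3)=0.0000
Node (2,0) S=48.5622: V=(p*·130.2010+(1−p*)·162.2521)/1.13=124.6767; Δ=(130.2010−162.2521)/(65.5590−33.5079)=-1.0000; B=V−Δ·S=173.2389
Node (2,1) S=95.0130: V=(p*·67.4924+(1−p*)·130.2010)/1.13=78.2259; Δ=(67.4924−130.2010)/(128.2676−65.5590)=-1.0000; B=V−Δ·S=173.2389
Node (2,2) S=185.8950: V=(p*·0.0000+(1−p*)·67.4924)/1.13=19.9093; Δ=(0.0000−67.4924)/(250.9583−128.2675)=-0.5501; B=V−Δ·S=122.1706
Node (1,0) S=70.3800: V=(p*·78.2259+(1−p*)·124.6767)/1.13=82.9288; Δ=(78.2259−124.6767)/(95.0130−48.5622)=-1.0000; B=V−Δ·S=153.3088
Node (1,1) S=137.7000: V=(p*·19.9093+(1−p*)·78.2259)/1.13=34.8214; Δ=(19.9093−78.2259)/(185.8950−95.0130)=-0.6417; B=V−Δ·S=123.1800
Node (0,0) S=102.0000: V=(p*·34.8214+(1−p*)·82.9288)/1.13=45.0064; Δ=(34.8214−82.9288)/(137.7000−70.3800)=-0.7146; B=V−Δ·S=117.8964
Root portfolio cost Δ·102+B reproduces V0=45.0064.

(0,0): Delta=-0.7146 Bond=117.8964
(1,0): Delta=-1.0000 Bond=153.3088
(1,1): Delta=-0.6417 Bond=123.1800
(2,0): Delta=-1.0000 Bond=173.2389
(2,1): Delta=-1.0000 Bond=173.2389
(2,2): Delta=-0.5501 Bond=122.1706
V0=45.0064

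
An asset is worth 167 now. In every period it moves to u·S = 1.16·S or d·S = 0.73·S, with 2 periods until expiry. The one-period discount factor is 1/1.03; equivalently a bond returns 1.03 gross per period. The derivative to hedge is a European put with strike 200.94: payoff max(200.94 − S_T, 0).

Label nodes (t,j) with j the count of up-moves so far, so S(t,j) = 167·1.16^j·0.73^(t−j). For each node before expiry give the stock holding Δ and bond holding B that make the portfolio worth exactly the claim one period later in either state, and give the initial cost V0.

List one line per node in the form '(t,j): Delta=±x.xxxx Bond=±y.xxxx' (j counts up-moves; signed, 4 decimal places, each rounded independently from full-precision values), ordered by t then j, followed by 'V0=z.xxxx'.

(0,0): Delta=-0.7757 Bond=162.8618
(1,0): Delta=-1.0000 Bond=195.0874
(1,1): Delta=-0.7146 Bond=155.9004
V0=33.3135

Under the risk-neutral measure, an up-move has probability p* = (R−d)/(u−d) = 0.6977 and values discount at R = 1.03.
Payoff layer (t=2): V(2,0)=111.9457, V(2,1)=59.5244, V(2,2)=0.0000
Node (1,0) S=121.9100: V=(p*·59.5244+(1−p*)·111.9457)/1.03=73.1774; Δ=(59.5244−111.9457)/(141.4156−88.9943)=-1.0000; B=V−Δ·S=195.0874
Node (1,1) S=193.7200: V=(p*·0.0000+(1−p*)·59.5244)/1.03=17.4716; Δ=(0.0000−59.5244)/(224.7152−141.4156)=-0.7146; B=V−Δ·S=155.9004
Node (0,0) S=167.0000: V=(p*·17.4716+(1−p*)·73.1774)/1.03=33.3135; Δ=(17.4716−73.1774)/(193.7200−121.9100)=-0.7757; B=V−Δ·S=162.8618
Root portfolio cost Δ·167+B reproduces V0=33.3135.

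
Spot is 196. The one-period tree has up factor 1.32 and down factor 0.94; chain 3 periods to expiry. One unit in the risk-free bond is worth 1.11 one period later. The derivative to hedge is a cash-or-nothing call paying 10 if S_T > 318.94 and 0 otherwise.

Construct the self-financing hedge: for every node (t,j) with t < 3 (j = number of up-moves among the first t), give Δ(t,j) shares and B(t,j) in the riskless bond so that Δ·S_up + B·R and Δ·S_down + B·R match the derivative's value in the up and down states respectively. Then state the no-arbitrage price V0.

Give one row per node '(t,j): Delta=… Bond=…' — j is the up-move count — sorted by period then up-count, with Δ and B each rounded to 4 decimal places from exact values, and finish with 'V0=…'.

Since d<R<u, set p* = (R−d)/(u−d) = 0.4474; price each node as the discounted p*-expectation of its children.
Payoff layer (t=3): V(3,0)=0.0000, V(3,1)=0.0000, V(3,2)=10.0000, V(3,3)=10.0000
  t=2,j=0: stock 173.1856 → up 228.6050 (V=0.0000), down 162.7945 (V=0.0000). Price 0.0000; hedge Δ=0.0000, bond B=0.0000.
  t=2,j=1: stock 243.1968 → up 321.0198 (V=10.0000), down 228.6050 (V=0.0000). Price 4.0303; hedge Δ=0.1082, bond B=-22.2854.
  t=2,j=2: stock 341.5104 → up 450.7937 (V=10.0000), down 321.0198 (V=10.0000). Price 9.0090; hedge Δ=0.0000, bond B=9.0090.
  t=1,j=0: stock 184.2400 → up 243.1968 (V=4.0303), down 173.1856 (V=0.0000). Price 1.6244; hedge Δ=0.0576, bond B=-8.9818.
  t=1,j=1: stock 258.7200 → up 341.5104 (V=9.0090), down 243.1968 (V=4.0303). Price 5.6375; hedge Δ=0.0506, bond B=-7.4642.
  t=0,j=0: stock 196.0000 → up 258.7200 (V=5.6375), down 184.2400 (V=1.6244). Price 3.0808; hedge Δ=0.0539, bond B=-7.4801.
Each (Δ,B) replicates both successor values, so the strategy is self-financing and V0 is arbitrage-free.

(0,0): Delta=0.0539 Bond=-7.4801
(1,0): Delta=0.0576 Bond=-8.9818
(1,1): Delta=0.0506 Bond=-7.4642
(2,0): Delta=0.0000 Bond=0.0000
(2,1): Delta=0.1082 Bond=-22.2854
(2,2): Delta=0.0000 Bond=9.0090
V0=3.0808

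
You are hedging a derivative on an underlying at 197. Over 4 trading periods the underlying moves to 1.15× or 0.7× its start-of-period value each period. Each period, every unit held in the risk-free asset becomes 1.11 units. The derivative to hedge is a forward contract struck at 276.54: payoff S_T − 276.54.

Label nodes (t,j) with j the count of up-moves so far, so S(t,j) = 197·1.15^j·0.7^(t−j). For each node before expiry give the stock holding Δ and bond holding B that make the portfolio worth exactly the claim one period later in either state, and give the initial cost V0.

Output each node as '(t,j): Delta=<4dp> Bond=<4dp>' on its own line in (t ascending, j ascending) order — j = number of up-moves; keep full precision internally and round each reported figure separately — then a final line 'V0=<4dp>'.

Under the risk-neutral measure, an up-move has probability p* = (R−d)/(u−d) = 0.9111 and values discount at R = 1.11.
Terminal payoffs: V(4,0)=-229.2403, V(4,1)=-198.8334, V(4,2)=-148.8791, V(4,3)=-66.8113, V(4,4)=68.0142
Node (3,0) S=67.5710: V=(p*·-198.8334+(1−p*)·-229.2403)/1.11=-181.5641; Δ=(-198.8334−-229.2403)/(77.7066−47.2997)=1.0000; B=V−Δ·S=-249.1351
Node (3,1) S=111.0095: V=(p*·-148.8791+(1−p*)·-198.8334)/1.11=-138.1256; Δ=(-148.8791−-198.8334)/(127.6609−77.7066)=1.0000; B=V−Δ·S=-249.1351
Node (3,2) S=182.3727: V=(p*·-66.8113+(1−p*)·-148.8791)/1.11=-66.7624; Δ=(-66.8113−-148.8791)/(209.7287−127.6609)=1.0000; B=V−Δ·S=-249.1351
Node (3,3) S=299.6124: V=(p*·68.0142+(1−p*)·-66.8113)/1.11=50.4772; Δ=(68.0142−-66.8113)/(344.5542−209.7287)=1.0000; B=V−Δ·S=-249.1351
Node (2,0) S=96.5300: V=(p*·-138.1256+(1−p*)·-181.5641)/1.11=-127.9161; Δ=(-138.1256−-181.5641)/(111.0095−67.5710)=1.0000; B=V−Δ·S=-224.4461
Node (2,1) S=158.5850: V=(p*·-66.7624+(1−p*)·-138.1256)/1.11=-65.8611; Δ=(-66.7624−-138.1256)/(182.3727−111.0095)=1.0000; B=V−Δ·S=-224.4461
Node (2,2) S=260.5325: V=(p*·50.4772+(1−p*)·-66.7624)/1.11=36.0864; Δ=(50.4772−-66.7624)/(299.6124−182.3727)=1.0000; B=V−Δ·S=-224.4461
Node (1,0) S=137.9000: V=(p*·-65.8611+(1−p*)·-127.9161)/1.11=-64.3037; Δ=(-65.8611−-127.9161)/(158.5850−96.5300)=1.0000; B=V−Δ·S=-202.2037
Node (1,1) S=226.5500: V=(p*·36.0864+(1−p*)·-65.8611)/1.11=24.3463; Δ=(36.0864−-65.8611)/(260.5325−158.5850)=1.0000; B=V−Δ·S=-202.2037
Node (0,0) S=197.0000: V=(p*·24.3463+(1−p*)·-64.3037)/1.11=14.8345; Δ=(24.3463−-64.3037)/(226.5500−137.9000)=1.0000; B=V−Δ·S=-182.1655
Each (Δ,B) replicates both successor values, so the strategy is self-financing and V0 is arbitrage-free.

(0,0): Delta=1.0000 Bond=-182.1655
(1,0): Delta=1.0000 Bond=-202.2037
(1,1): Delta=1.0000 Bond=-202.2037
(2,0): Delta=1.0000 Bond=-224.4461
(2,1): Delta=1.0000 Bond=-224.4461
(2,2): Delta=1.0000 Bond=-224.4461
(3,0): Delta=1.0000 Bond=-249.1351
(3,1): Delta=1.0000 Bond=-249.1351
(3,2): Delta=1.0000 Bond=-249.1351
(3,3): Delta=1.0000 Bond=-249.1351
V0=14.8345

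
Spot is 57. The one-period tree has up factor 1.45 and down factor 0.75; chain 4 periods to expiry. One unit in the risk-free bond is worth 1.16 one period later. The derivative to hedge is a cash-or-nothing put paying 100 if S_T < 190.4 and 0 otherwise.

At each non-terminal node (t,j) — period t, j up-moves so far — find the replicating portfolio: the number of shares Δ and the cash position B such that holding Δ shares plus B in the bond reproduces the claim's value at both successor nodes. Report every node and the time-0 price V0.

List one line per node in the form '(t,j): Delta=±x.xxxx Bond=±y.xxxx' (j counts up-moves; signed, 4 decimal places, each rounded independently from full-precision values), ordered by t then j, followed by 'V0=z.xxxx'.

(0,0): Delta=-0.3226 Bond=67.1193
(1,0): Delta=0.0000 Bond=64.0658
(1,1): Delta=-0.4407 Bond=87.6141
(2,0): Delta=0.0000 Bond=74.3163
(2,1): Delta=0.0000 Bond=74.3163
(2,2): Delta=-0.6019 Bond=120.9536
(3,0): Delta=0.0000 Bond=86.2069
(3,1): Delta=0.0000 Bond=86.2069
(3,2): Delta=0.0000 Bond=86.2069
(3,3): Delta=-0.8221 Bond=178.5714
V0=48.7291

Since d<R<u, set p* = (R−d)/(u−d) = 0.5857; price each node as the discounted p*-expectation of its children.
Payoff layer (t=4): V(4,0)=100.0000, V(4,1)=100.0000, V(4,2)=100.0000, V(4,3)=100.0000, V(4,4)=0.0000
  t=3,j=0: stock 24.0469 → up 34.8680 (V=100.0000), down 18.0352 (V=100.0000). Price 86.2069; hedge Δ=0.0000, bond B=86.2069.
  t=3,j=1: stock 46.4906 → up 67.4114 (V=100.0000), down 34.8680 (V=100.0000). Price 86.2069; hedge Δ=0.0000, bond B=86.2069.
  t=3,j=2: stock 89.8819 → up 130.3287 (V=100.0000), down 67.4114 (V=100.0000). Price 86.2069; hedge Δ=0.0000, bond B=86.2069.
  t=3,j=3: stock 173.7716 → up 251.9689 (V=0.0000), down 130.3287 (V=100.0000). Price 35.7143; hedge Δ=-0.8221, bond B=178.5714.
  t=2,j=0: stock 32.0625 → up 46.4906 (V=86.2069), down 24.0469 (V=86.2069). Price 74.3163; hedge Δ=0.0000, bond B=74.3163.
  t=2,j=1: stock 61.9875 → up 89.8819 (V=86.2069), down 46.4906 (V=86.2069). Price 74.3163; hedge Δ=0.0000, bond B=74.3163.
  t=2,j=2: stock 119.8425 → up 173.7716 (V=35.7143), down 89.8819 (V=86.2069). Price 48.8213; hedge Δ=-0.6019, bond B=120.9536.
  t=1,j=0: stock 42.7500 → up 61.9875 (V=74.3163), down 32.0625 (V=74.3163). Price 64.0658; hedge Δ=0.0000, bond B=64.0658.
  t=1,j=1: stock 82.6500 → up 119.8425 (V=48.8213), down 61.9875 (V=74.3163). Price 51.1927; hedge Δ=-0.4407, bond B=87.6141.
  t=0,j=0: stock 57.0000 → up 82.6500 (V=51.1927), down 42.7500 (V=64.0658). Price 48.7291; hedge Δ=-0.3226, bond B=67.1193.
Each (Δ,B) replicates both successor values, so the strategy is self-financing and V0 is arbitrage-free.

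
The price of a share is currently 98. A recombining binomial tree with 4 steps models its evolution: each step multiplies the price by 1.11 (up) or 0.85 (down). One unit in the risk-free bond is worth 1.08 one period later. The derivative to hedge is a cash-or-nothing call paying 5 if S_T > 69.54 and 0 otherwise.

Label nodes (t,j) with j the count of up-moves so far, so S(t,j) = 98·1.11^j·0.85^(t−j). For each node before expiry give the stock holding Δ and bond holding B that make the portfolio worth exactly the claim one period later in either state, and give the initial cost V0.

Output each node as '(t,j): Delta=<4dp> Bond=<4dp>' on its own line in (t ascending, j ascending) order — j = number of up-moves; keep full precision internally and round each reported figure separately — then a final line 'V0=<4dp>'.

Under the risk-neutral measure, an up-move has probability p* = (R−d)/(u−d) = 0.8846 and values discount at R = 1.08.
Terminal payoffs: V(4,0)=0.0000, V(4,1)=0.0000, V(4,2)=5.0000, V(4,3)=5.0000, V(4,4)=5.0000
(3,0): S=60.1842. Δ = (V_up−V_dn)/(S_up−S_dn) = (0.0000−0.0000)/(66.8045−51.1566) = 0.0000. V = [p*·0.0000 + (1−p*)·0.0000]/1.08 = 0.0000. B = V − Δ·S = 0.0000.
(3,1): S=78.5936. Δ = (V_up−V_dn)/(S_up−S_dn) = (5.0000−0.0000)/(87.2388−66.8045) = 0.2447. V = [p*·5.0000 + (1−p*)·0.0000]/1.08 = 4.0954. B = V − Δ·S = -15.1353.
(3,2): S=102.6339. Δ = (V_up−V_dn)/(S_up−S_dn) = (5.0000−5.0000)/(113.9237−87.2388) = 0.0000. V = [p*·5.0000 + (1−p*)·5.0000]/1.08 = 4.6296. B = V − Δ·S = 4.6296.
(3,3): S=134.0278. Δ = (V_up−V_dn)/(S_up−S_dn) = (5.0000−5.0000)/(148.7709−113.9237) = 0.0000. V = [p*·5.0000 + (1−p*)·5.0000]/1.08 = 4.6296. B = V − Δ·S = 4.6296.
(2,0): S=70.8050. Δ = (V_up−V_dn)/(S_up−S_dn) = (4.0954−0.0000)/(78.5935−60.1842) = 0.2225. V = [p*·4.0954 + (1−p*)·0.0000]/1.08 = 3.3545. B = V − Δ·S = -12.3972.
(2,1): S=92.4630. Δ = (V_up−V_dn)/(S_up−S_dn) = (4.6296−4.0954)/(102.6339−78.5936) = 0.0222. V = [p*·4.6296 + (1−p*)·4.0954]/1.08 = 4.2296. B = V − Δ·S = 2.1751.
(2,2): S=120.7458. Δ = (V_up−V_dn)/(S_up−S_dn) = (4.6296−4.6296)/(134.0278−102.6339) = 0.0000. V = [p*·4.6296 + (1−p*)·4.6296]/1.08 = 4.2867. B = V − Δ·S = 4.2867.
(1,0): S=83.3000. Δ = (V_up−V_dn)/(S_up−S_dn) = (4.2296−3.3545)/(92.4630−70.8050) = 0.0404. V = [p*·4.2296 + (1−p*)·3.3545]/1.08 = 3.8228. B = V − Δ·S = 0.4571.
(1,1): S=108.7800. Δ = (V_up−V_dn)/(S_up−S_dn) = (4.2867−4.2296)/(120.7458−92.4630) = 0.0020. V = [p*·4.2867 + (1−p*)·4.2296]/1.08 = 3.9631. B = V − Δ·S = 3.7436.
(0,0): S=98.0000. Δ = (V_up−V_dn)/(S_up−S_dn) = (3.9631−3.8228)/(108.7800−83.3000) = 0.0055. V = [p*·3.9631 + (1−p*)·3.8228]/1.08 = 3.6545. B = V − Δ·S = 3.1151.
The time-0 hedge costs 3.6545, which is the no-arbitrage price.

(0,0): Delta=0.0055 Bond=3.1151
(1,0): Delta=0.0404 Bond=0.4571
(1,1): Delta=0.0020 Bond=3.7436
(2,0): Delta=0.2225 Bond=-12.3972
(2,1): Delta=0.0222 Bond=2.1751
(2,2): Delta=0.0000 Bond=4.2867
(3,0): Delta=0.0000 Bond=0.0000
(3,1): Delta=0.2447 Bond=-15.1353
(3,2): Delta=0.0000 Bond=4.6296
(3,3): Delta=0.0000 Bond=4.6296
V0=3.6545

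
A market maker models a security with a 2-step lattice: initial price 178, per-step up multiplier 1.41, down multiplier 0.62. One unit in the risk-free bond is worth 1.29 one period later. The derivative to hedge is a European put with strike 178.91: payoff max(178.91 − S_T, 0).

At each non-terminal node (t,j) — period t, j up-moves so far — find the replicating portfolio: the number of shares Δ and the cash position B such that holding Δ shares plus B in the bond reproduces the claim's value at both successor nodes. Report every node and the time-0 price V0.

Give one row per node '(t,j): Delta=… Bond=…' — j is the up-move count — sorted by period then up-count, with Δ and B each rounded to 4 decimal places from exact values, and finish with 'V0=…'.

The replicating-portfolio and risk-neutral prices coincide; use p* = (1.29−0.62)/(1.41−0.62) = 0.8481 for the latter.
At expiry t=2: V(2,0)=110.4868, V(2,1)=23.3024, V(2,2)=0.0000
  t=1,j=0: stock 110.3600 → up 155.6076 (V=23.3024), down 68.4232 (V=110.4868). Price 28.3299; hedge Δ=-1.0000, bond B=138.6899.
  t=1,j=1: stock 250.9800 → up 353.8818 (V=0.0000), down 155.6076 (V=23.3024). Price 2.7439; hedge Δ=-0.1175, bond B=32.2406.
  t=0,j=0: stock 178.0000 → up 250.9800 (V=2.7439), down 110.3600 (V=28.3299). Price 5.1398; hedge Δ=-0.1820, bond B=37.5272.
The time-0 hedge costs 5.1398, which is the no-arbitrage price.

(0,0): Delta=-0.1820 Bond=37.5272
(1,0): Delta=-1.0000 Bond=138.6899
(1,1): Delta=-0.1175 Bond=32.2406
V0=5.1398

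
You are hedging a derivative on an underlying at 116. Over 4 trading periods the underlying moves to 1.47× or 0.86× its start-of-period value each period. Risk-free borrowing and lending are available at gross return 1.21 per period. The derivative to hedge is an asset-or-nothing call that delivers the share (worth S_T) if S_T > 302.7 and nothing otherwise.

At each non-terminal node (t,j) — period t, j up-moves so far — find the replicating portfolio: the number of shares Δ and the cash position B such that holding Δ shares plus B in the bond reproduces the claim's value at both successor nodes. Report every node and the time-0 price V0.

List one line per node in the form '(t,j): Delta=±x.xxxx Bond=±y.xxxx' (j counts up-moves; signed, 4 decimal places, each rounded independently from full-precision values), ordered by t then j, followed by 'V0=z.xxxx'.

(0,0): Delta=1.4029 Bond=-87.7358
(1,0): Delta=1.1709 Bond=-83.0228
(1,1): Delta=1.5037 Bond=-123.3482
(2,0): Delta=0.0000 Bond=0.0000
(2,1): Delta=1.6798 Bond=-175.0832
(2,2): Delta=1.4271 Bond=-130.0618
(3,0): Delta=0.0000 Bond=0.0000
(3,1): Delta=0.0000 Bond=0.0000
(3,2): Delta=2.4098 Bond=-369.2255
(3,3): Delta=1.0000 Bond=0.0000
V0=74.9952

Risk-neutral probability p* = (R−d)/(u−d) = (1.21−0.86)/(1.47−0.86) = 0.5738.
Payoff layer (t=4): V(4,0)=0.0000, V(4,1)=0.0000, V(4,2)=0.0000, V(4,3)=316.8899, V(4,4)=541.6607
Node (3,0) S=73.7825: V=(p*·0.0000+(1−p*)·0.0000)/1.21=0.0000; Δ=(0.0000−0.0000)/(108.4603−63.4529)=0.0000; B=V−Δ·S=0.0000
Node (3,1) S=126.1166: V=(p*·0.0000+(1−p*)·0.0000)/1.21=0.0000; Δ=(0.0000−0.0000)/(185.3914−108.4603)=0.0000; B=V−Δ·S=0.0000
Node (3,2) S=215.5714: V=(p*·316.8899+(1−p*)·0.0000)/1.21=150.2662; Δ=(316.8899−0.0000)/(316.8899−185.3914)=2.4098; B=V−Δ·S=-369.2255
Node (3,3) S=368.4767: V=(p*·541.6607+(1−p*)·316.8899)/1.21=368.4767; Δ=(541.6607−316.8899)/(541.6607−316.8899)=1.0000; B=V−Δ·S=0.0000
Node (2,0) S=85.7936: V=(p*·0.0000+(1−p*)·0.0000)/1.21=0.0000; Δ=(0.0000−0.0000)/(126.1166−73.7825)=0.0000; B=V−Δ·S=0.0000
Node (2,1) S=146.6472: V=(p*·150.2662+(1−p*)·0.0000)/1.21=71.2548; Δ=(150.2662−0.0000)/(215.5714−126.1166)=1.6798; B=V−Δ·S=-175.0832
Node (2,2) S=250.6644: V=(p*·368.4767+(1−p*)·150.2662)/1.21=227.6603; Δ=(368.4767−150.2662)/(368.4767−215.5714)=1.4271; B=V−Δ·S=-130.0618
Node (1,0) S=99.7600: V=(p*·71.2548+(1−p*)·0.0000)/1.21=33.7883; Δ=(71.2548−0.0000)/(146.6472−85.7936)=1.1709; B=V−Δ·S=-83.0228
Node (1,1) S=170.5200: V=(p*·227.6603+(1−p*)·71.2548)/1.21=133.0542; Δ=(227.6603−71.2548)/(250.6644−146.6472)=1.5037; B=V−Δ·S=-123.3482
Node (0,0) S=116.0000: V=(p*·133.0542+(1−p*)·33.7883)/1.21=74.9952; Δ=(133.0542−33.7883)/(170.5200−99.7600)=1.4029; B=V−Δ·S=-87.7358
Check: Δ(0,0)·S0 + B(0,0) = 74.9952 = V0.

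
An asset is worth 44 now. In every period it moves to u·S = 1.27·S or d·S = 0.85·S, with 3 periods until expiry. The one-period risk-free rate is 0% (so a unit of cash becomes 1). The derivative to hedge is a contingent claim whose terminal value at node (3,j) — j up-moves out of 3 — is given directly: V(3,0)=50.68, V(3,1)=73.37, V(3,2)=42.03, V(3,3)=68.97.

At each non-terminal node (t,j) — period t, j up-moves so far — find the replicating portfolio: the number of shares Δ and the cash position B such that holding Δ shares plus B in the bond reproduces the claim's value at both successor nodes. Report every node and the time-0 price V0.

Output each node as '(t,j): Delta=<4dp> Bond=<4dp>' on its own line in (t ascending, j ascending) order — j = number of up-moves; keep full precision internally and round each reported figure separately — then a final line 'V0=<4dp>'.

The replicating-portfolio and risk-neutral prices coincide; use p* = (1−0.85)/(1.27−0.85) = 0.3571 for the latter.
At expiry t=3: V(3,0)=50.6800, V(3,1)=73.3700, V(3,2)=42.0300, V(3,3)=68.9700
(2,0): S=31.7900. Δ = (V_up−V_dn)/(S_up−S_dn) = (73.3700−50.6800)/(40.3733−27.0215) = 1.6994. V = [p*·73.3700 + (1−p*)·50.6800]/1 = 58.7836. B = V − Δ·S = 4.7598.
(2,1): S=47.4980. Δ = (V_up−V_dn)/(S_up−S_dn) = (42.0300−73.3700)/(60.3225−40.3733) = -1.5710. V = [p*·42.0300 + (1−p*)·73.3700]/1 = 62.1771. B = V − Δ·S = 136.7962.
(2,2): S=70.9676. Δ = (V_up−V_dn)/(S_up−S_dn) = (68.9700−42.0300)/(90.1289−60.3225) = 0.9038. V = [p*·68.9700 + (1−p*)·42.0300]/1 = 51.6514. B = V − Δ·S = -12.4914.
(1,0): S=37.4000. Δ = (V_up−V_dn)/(S_up−S_dn) = (62.1771−58.7836)/(47.4980−31.7900) = 0.2160. V = [p*·62.1771 + (1−p*)·58.7836]/1 = 59.9956. B = V − Δ·S = 51.9156.
(1,1): S=55.8800. Δ = (V_up−V_dn)/(S_up−S_dn) = (51.6514−62.1771)/(70.9676−47.4980) = -0.4485. V = [p*·51.6514 + (1−p*)·62.1771]/1 = 58.4180. B = V − Δ·S = 83.4792.
(0,0): S=44.0000. Δ = (V_up−V_dn)/(S_up−S_dn) = (58.4180−59.9956)/(55.8800−37.4000) = -0.0854. V = [p*·58.4180 + (1−p*)·59.9956]/1 = 59.4321. B = V − Δ·S = 63.1883.
Check: Δ(0,0)·S0 + B(0,0) = 59.4321 = V0.

(0,0): Delta=-0.0854 Bond=63.1883
(1,0): Delta=0.2160 Bond=51.9156
(1,1): Delta=-0.4485 Bond=83.4792
(2,0): Delta=1.6994 Bond=4.7598
(2,1): Delta=-1.5710 Bond=136.7962
(2,2): Delta=0.9038 Bond=-12.4914
V0=59.4321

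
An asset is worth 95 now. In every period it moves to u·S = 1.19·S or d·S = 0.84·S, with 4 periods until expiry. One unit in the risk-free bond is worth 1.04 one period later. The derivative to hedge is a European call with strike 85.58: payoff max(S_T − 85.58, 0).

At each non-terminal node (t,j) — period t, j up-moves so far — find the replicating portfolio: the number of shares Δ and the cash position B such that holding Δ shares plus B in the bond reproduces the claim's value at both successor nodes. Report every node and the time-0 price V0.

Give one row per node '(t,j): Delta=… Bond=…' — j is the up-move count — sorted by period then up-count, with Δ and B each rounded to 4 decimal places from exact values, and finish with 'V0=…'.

(0,0): Delta=0.8021 Bond=-50.3976
(1,0): Delta=0.5790 Bond=-34.6073
(1,1): Delta=0.9203 Bond=-65.7681
(2,0): Delta=0.2188 Bond=-11.8479
(2,1): Delta=0.7697 Bond=-54.0993
(2,2): Delta=1.0000 Bond=-79.1235
(3,0): Delta=0.0000 Bond=0.0000
(3,1): Delta=0.3347 Bond=-21.5631
(3,2): Delta=1.0000 Bond=-82.2885
(3,3): Delta=1.0000 Bond=-82.2885
V0=25.8066

Risk-neutral probability p* = (R−d)/(u−d) = (1.04−0.84)/(1.19−0.84) = 0.5714.
At expiry t=4: V(4,0)=0.0000, V(4,1)=0.0000, V(4,2)=9.3440, V(4,3)=48.8957, V(4,4)=104.9272
(3,0): S=56.3069. Δ = (V_up−V_dn)/(S_up−S_dn) = (0.0000−0.0000)/(67.0052−47.2978) = 0.0000. V = [p*·0.0000 + (1−p*)·0.0000]/1.04 = 0.0000. B = V − Δ·S = 0.0000.
(3,1): S=79.7681. Δ = (V_up−V_dn)/(S_up−S_dn) = (9.3440−0.0000)/(94.9240−67.0052) = 0.3347. V = [p*·9.3440 + (1−p*)·0.0000]/1.04 = 5.1341. B = V − Δ·S = -21.5631.
(3,2): S=113.0048. Δ = (V_up−V_dn)/(S_up−S_dn) = (48.8957−9.3440)/(134.4757−94.9240) = 1.0000. V = [p*·48.8957 + (1−p*)·9.3440]/1.04 = 30.7163. B = V − Δ·S = -82.2885.
(3,3): S=160.0901. Δ = (V_up−V_dn)/(S_up−S_dn) = (104.9272−48.8957)/(190.5072−134.4757) = 1.0000. V = [p*·104.9272 + (1−p*)·48.8957]/1.04 = 77.8016. B = V − Δ·S = -82.2885.
(2,0): S=67.0320. Δ = (V_up−V_dn)/(S_up−S_dn) = (5.1341−0.0000)/(79.7681−56.3069) = 0.2188. V = [p*·5.1341 + (1−p*)·0.0000]/1.04 = 2.8209. B = V − Δ·S = -11.8479.
(2,1): S=94.9620. Δ = (V_up−V_dn)/(S_up−S_dn) = (30.7163−5.1341)/(113.0048−79.7681) = 0.7697. V = [p*·30.7163 + (1−p*)·5.1341]/1.04 = 18.9928. B = V − Δ·S = -54.0993.
(2,2): S=134.5295. Δ = (V_up−V_dn)/(S_up−S_dn) = (77.8016−30.7163)/(160.0901−113.0048) = 1.0000. V = [p*·77.8016 + (1−p*)·30.7163]/1.04 = 55.4060. B = V − Δ·S = -79.1235.
(1,0): S=79.8000. Δ = (V_up−V_dn)/(S_up−S_dn) = (18.9928−2.8209)/(94.9620−67.0320) = 0.5790. V = [p*·18.9928 + (1−p*)·2.8209]/1.04 = 11.5981. B = V − Δ·S = -34.6073.
(1,1): S=113.0500. Δ = (V_up−V_dn)/(S_up−S_dn) = (55.4060−18.9928)/(134.5295−94.9620) = 0.9203. V = [p*·55.4060 + (1−p*)·18.9928]/1.04 = 38.2695. B = V − Δ·S = -65.7681.
(0,0): S=95.0000. Δ = (V_up−V_dn)/(S_up−S_dn) = (38.2695−11.5981)/(113.0500−79.8000) = 0.8021. V = [p*·38.2695 + (1−p*)·11.5981]/1.04 = 25.8066. B = V − Δ·S = -50.3976.
Check: Δ(0,0)·S0 + B(0,0) = 25.8066 = V0.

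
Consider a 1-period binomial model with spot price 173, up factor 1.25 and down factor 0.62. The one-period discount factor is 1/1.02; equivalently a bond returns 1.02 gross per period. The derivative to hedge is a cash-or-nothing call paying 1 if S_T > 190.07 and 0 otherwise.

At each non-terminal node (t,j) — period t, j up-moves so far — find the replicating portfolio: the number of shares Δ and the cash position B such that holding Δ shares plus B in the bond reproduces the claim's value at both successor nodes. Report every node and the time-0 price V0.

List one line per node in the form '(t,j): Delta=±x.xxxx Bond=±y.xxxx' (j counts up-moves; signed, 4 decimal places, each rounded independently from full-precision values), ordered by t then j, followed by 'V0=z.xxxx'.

No-arbitrage ⇒ martingale measure with p* = (R−d)/(u−d) = 0.6349.
Payoff layer (t=1): V(1,0)=0.0000, V(1,1)=1.0000
Node (0,0) S=173.0000: V=(p*·1.0000+(1−p*)·0.0000)/1.02=0.6225; Δ=(1.0000−0.0000)/(216.2500−107.2600)=0.0092; B=V−Δ·S=-0.9648
Self-financing check: at every node Δ·S+B equals the discounted successor values.

(0,0): Delta=0.0092 Bond=-0.9648
V0=0.6225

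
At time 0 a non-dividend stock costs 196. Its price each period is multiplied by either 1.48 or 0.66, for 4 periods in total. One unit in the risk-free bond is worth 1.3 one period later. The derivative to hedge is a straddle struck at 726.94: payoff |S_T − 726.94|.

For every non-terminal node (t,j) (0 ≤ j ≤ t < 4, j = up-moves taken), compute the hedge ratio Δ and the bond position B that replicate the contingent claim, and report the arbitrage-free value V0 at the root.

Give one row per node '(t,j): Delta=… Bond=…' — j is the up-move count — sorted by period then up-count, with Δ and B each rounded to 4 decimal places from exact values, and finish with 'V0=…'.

(0,0): Delta=-0.4252 Bond=197.3268
(1,0): Delta=-1.0000 Bond=330.8785
(1,1): Delta=-0.3531 Bond=235.6129
(2,0): Delta=-1.0000 Bond=430.1420
(2,1): Delta=-1.0000 Bond=430.1420
(2,2): Delta=-0.2720 Bond=271.4653
(3,0): Delta=-1.0000 Bond=559.1846
(3,1): Delta=-1.0000 Bond=559.1846
(3,2): Delta=-1.0000 Bond=559.1846
(3,3): Delta=-0.1807 Bond=294.8886
V0=113.9838

Under the risk-neutral measure, an up-move has probability p* = (R−d)/(u−d) = 0.7805 and values discount at R = 1.3.
Terminal values V(4,·): V(4,0)=689.7495, V(4,1)=643.5432, V(4,2)=539.9289, V(4,3)=307.5818, V(4,4)=213.4390
(3,0): S=56.3492. Δ = (V_up−V_dn)/(S_up−S_dn) = (643.5432−689.7495)/(83.3968−37.1905) = -1.0000. V = [p*·643.5432 + (1−p*)·689.7495]/1.3 = 502.8354. B = V − Δ·S = 559.1846.
(3,1): S=126.3588. Δ = (V_up−V_dn)/(S_up−S_dn) = (539.9289−643.5432)/(187.0111−83.3968) = -1.0000. V = [p*·539.9289 + (1−p*)·643.5432]/1.3 = 432.8258. B = V − Δ·S = 559.1846.
(3,2): S=283.3501. Δ = (V_up−V_dn)/(S_up−S_dn) = (307.5818−539.9289)/(419.3582−187.0111) = -1.0000. V = [p*·307.5818 + (1−p*)·539.9289]/1.3 = 275.8345. B = V − Δ·S = 559.1846.
(3,3): S=635.3912. Δ = (V_up−V_dn)/(S_up−S_dn) = (213.4390−307.5818)/(940.3790−419.3582) = -0.1807. V = [p*·213.4390 + (1−p*)·307.5818]/1.3 = 180.0804. B = V − Δ·S = 294.8886.
(2,0): S=85.3776. Δ = (V_up−V_dn)/(S_up−S_dn) = (432.8258−502.8354)/(126.3588−56.3492) = -1.0000. V = [p*·432.8258 + (1−p*)·502.8354]/1.3 = 344.7644. B = V − Δ·S = 430.1420.
(2,1): S=191.4528. Δ = (V_up−V_dn)/(S_up−S_dn) = (275.8345−432.8258)/(283.3501−126.3588) = -1.0000. V = [p*·275.8345 + (1−p*)·432.8258]/1.3 = 238.6892. B = V − Δ·S = 430.1420.
(2,2): S=429.3184. Δ = (V_up−V_dn)/(S_up−S_dn) = (180.0804−275.8345)/(635.3912−283.3501) = -0.2720. V = [p*·180.0804 + (1−p*)·275.8345]/1.3 = 154.6920. B = V − Δ·S = 271.4653.
(1,0): S=129.3600. Δ = (V_up−V_dn)/(S_up−S_dn) = (238.6892−344.7644)/(191.4528−85.3776) = -1.0000. V = [p*·238.6892 + (1−p*)·344.7644]/1.3 = 201.5185. B = V − Δ·S = 330.8785.
(1,1): S=290.0800. Δ = (V_up−V_dn)/(S_up−S_dn) = (154.6920−238.6892)/(429.3184−191.4528) = -0.3531. V = [p*·154.6920 + (1−p*)·238.6892]/1.3 = 133.1772. B = V − Δ·S = 235.6129.
(0,0): S=196.0000. Δ = (V_up−V_dn)/(S_up−S_dn) = (133.1772−201.5185)/(290.0800−129.3600) = -0.4252. V = [p*·133.1772 + (1−p*)·201.5185]/1.3 = 113.9838. B = V − Δ·S = 197.3268.
Self-financing check: at every node Δ·S+B equals the discounted successor values.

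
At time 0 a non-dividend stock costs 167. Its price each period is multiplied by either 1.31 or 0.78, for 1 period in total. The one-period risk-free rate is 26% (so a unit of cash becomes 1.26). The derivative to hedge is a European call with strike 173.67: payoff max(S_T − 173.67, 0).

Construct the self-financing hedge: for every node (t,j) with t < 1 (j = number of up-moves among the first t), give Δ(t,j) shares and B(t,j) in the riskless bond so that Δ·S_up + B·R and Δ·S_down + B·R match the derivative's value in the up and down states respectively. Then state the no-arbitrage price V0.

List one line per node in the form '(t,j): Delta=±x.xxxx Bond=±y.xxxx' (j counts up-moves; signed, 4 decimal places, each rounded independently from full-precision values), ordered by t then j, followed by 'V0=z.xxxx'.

(0,0): Delta=0.5095 Bond=-52.6774
V0=32.4169

Risk-neutral probability p* = (R−d)/(u−d) = (1.26−0.78)/(1.31−0.78) = 0.9057.
Payoff layer (t=1): V(1,0)=0.0000, V(1,1)=45.1000
  t=0,j=0: stock 167.0000 → up 218.7700 (V=45.1000), down 130.2600 (V=0.0000). Price 32.4169; hedge Δ=0.5095, bond B=-52.6774.
The time-0 hedge costs 32.4169, which is the no-arbitrage price.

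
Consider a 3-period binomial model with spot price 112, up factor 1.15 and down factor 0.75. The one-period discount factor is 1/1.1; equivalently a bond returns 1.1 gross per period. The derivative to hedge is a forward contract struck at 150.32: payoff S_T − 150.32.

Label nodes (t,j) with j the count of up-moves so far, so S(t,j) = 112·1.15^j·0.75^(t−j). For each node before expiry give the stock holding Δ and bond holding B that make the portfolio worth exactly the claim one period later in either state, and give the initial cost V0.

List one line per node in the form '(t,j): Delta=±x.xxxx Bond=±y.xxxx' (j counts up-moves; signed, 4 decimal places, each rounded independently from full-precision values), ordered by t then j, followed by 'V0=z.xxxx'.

The replicating-portfolio and risk-neutral prices coincide; use p* = (1.1−0.75)/(1.15−0.75) = 0.8750 for the latter.
At expiry t=3: V(3,0)=-103.0700, V(3,1)=-77.8700, V(3,2)=-39.2300, V(3,3)=20.0180
  t=2,j=0: stock 63.0000 → up 72.4500 (V=-77.8700), down 47.2500 (V=-103.0700). Price -73.6545; hedge Δ=1.0000, bond B=-136.6545.
  t=2,j=1: stock 96.6000 → up 111.0900 (V=-39.2300), down 72.4500 (V=-77.8700). Price -40.0545; hedge Δ=1.0000, bond B=-136.6545.
  t=2,j=2: stock 148.1200 → up 170.3380 (V=20.0180), down 111.0900 (V=-39.2300). Price 11.4655; hedge Δ=1.0000, bond B=-136.6545.
  t=1,j=0: stock 84.0000 → up 96.6000 (V=-40.0545), down 63.0000 (V=-73.6545). Price -40.2314; hedge Δ=1.0000, bond B=-124.2314.
  t=1,j=1: stock 128.8000 → up 148.1200 (V=11.4655), down 96.6000 (V=-40.0545). Price 4.5686; hedge Δ=1.0000, bond B=-124.2314.
  t=0,j=0: stock 112.0000 → up 128.8000 (V=4.5686), down 84.0000 (V=-40.2314). Price -0.9376; hedge Δ=1.0000, bond B=-112.9376.
Each (Δ,B) replicates both successor values, so the strategy is self-financing and V0 is arbitrage-free.

(0,0): Delta=1.0000 Bond=-112.9376
(1,0): Delta=1.0000 Bond=-124.2314
(1,1): Delta=1.0000 Bond=-124.2314
(2,0): Delta=1.0000 Bond=-136.6545
(2,1): Delta=1.0000 Bond=-136.6545
(2,2): Delta=1.0000 Bond=-136.6545
V0=-0.9376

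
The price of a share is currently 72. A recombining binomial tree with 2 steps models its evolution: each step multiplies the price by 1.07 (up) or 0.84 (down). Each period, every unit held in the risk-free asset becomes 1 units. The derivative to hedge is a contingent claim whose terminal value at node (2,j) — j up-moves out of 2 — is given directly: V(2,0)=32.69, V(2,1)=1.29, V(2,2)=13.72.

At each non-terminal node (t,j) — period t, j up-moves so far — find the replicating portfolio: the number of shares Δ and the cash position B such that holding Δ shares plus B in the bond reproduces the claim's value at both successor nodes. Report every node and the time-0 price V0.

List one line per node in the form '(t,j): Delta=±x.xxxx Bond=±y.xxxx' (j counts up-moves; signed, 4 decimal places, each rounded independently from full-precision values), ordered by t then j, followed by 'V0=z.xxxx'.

(0,0): Delta=-0.0549 Bond=14.1684
(1,0): Delta=-2.2573 Bond=147.3683
(1,1): Delta=0.7015 Bond=-44.1065
V0=10.2138

No-arbitrage ⇒ martingale measure with p* = (R−d)/(u−d) = 0.6957.
At expiry t=2: V(2,0)=32.6900, V(2,1)=1.2900, V(2,2)=13.7200
Node (1,0) S=60.4800: V=(p*·1.2900+(1−p*)·32.6900)/1=10.8465; Δ=(1.2900−32.6900)/(64.7136−50.8032)=-2.2573; B=V−Δ·S=147.3683
Node (1,1) S=77.0400: V=(p*·13.7200+(1−p*)·1.2900)/1=9.9370; Δ=(13.7200−1.2900)/(82.4328−64.7136)=0.7015; B=V−Δ·S=-44.1065
Node (0,0) S=72.0000: V=(p*·9.9370+(1−p*)·10.8465)/1=10.2138; Δ=(9.9370−10.8465)/(77.0400−60.4800)=-0.0549; B=V−Δ·S=14.1684
The time-0 hedge costs 10.2138, which is the no-arbitrage price.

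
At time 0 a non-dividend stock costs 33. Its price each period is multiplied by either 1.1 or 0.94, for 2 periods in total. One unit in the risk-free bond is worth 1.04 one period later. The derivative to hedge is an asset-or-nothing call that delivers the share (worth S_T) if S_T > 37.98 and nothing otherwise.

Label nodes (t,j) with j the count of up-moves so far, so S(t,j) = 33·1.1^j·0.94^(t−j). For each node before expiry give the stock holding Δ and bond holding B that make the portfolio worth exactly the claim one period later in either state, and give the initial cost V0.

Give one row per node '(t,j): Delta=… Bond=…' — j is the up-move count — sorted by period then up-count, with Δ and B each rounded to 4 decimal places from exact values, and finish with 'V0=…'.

(0,0): Delta=4.5448 Bond=-135.5566
(1,0): Delta=0.0000 Bond=0.0000
(1,1): Delta=6.8750 Bond=-225.5661
V0=14.4209

The replicating-portfolio and risk-neutral prices coincide; use p* = (1.04−0.94)/(1.1−0.94) = 0.6250 for the latter.
Terminal values V(2,·): V(2,0)=0.0000, V(2,1)=0.0000, V(2,2)=39.9300
(1,0): S=31.0200. Δ = (V_up−V_dn)/(S_up−S_dn) = (0.0000−0.0000)/(34.1220−29.1588) = 0.0000. V = [p*·0.0000 + (1−p*)·0.0000]/1.04 = 0.0000. B = V − Δ·S = 0.0000.
(1,1): S=36.3000. Δ = (V_up−V_dn)/(S_up−S_dn) = (39.9300−0.0000)/(39.9300−34.1220) = 6.8750. V = [p*·39.9300 + (1−p*)·0.0000]/1.04 = 23.9964. B = V − Δ·S = -225.5661.
(0,0): S=33.0000. Δ = (V_up−V_dn)/(S_up−S_dn) = (23.9964−0.0000)/(36.3000−31.0200) = 4.5448. V = [p*·23.9964 + (1−p*)·0.0000]/1.04 = 14.4209. B = V − Δ·S = -135.5566.
Each (Δ,B) replicates both successor values, so the strategy is self-financing and V0 is arbitrage-free.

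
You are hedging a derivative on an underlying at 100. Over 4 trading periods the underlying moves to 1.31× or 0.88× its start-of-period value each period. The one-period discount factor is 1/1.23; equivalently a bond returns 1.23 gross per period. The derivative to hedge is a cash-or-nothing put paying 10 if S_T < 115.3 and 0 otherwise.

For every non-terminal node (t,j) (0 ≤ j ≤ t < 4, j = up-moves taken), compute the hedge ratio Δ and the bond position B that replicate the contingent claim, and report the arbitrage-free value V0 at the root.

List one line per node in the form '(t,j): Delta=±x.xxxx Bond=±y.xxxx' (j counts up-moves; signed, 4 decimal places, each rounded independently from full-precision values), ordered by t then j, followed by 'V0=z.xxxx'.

The replicating-portfolio and risk-neutral prices coincide; use p* = (1.23−0.88)/(1.31−0.88) = 0.8140 for the latter.
Terminal values V(4,·): V(4,0)=10.0000, V(4,1)=10.0000, V(4,2)=0.0000, V(4,3)=0.0000, V(4,4)=0.0000
(3,0): S=68.1472. Δ = (V_up−V_dn)/(S_up−S_dn) = (10.0000−10.0000)/(89.2728−59.9695) = 0.0000. V = [p*·10.0000 + (1−p*)·10.0000]/1.23 = 8.1301. B = V − Δ·S = 8.1301.
(3,1): S=101.4464. Δ = (V_up−V_dn)/(S_up−S_dn) = (0.0000−10.0000)/(132.8948−89.2728) = -0.2292. V = [p*·0.0000 + (1−p*)·10.0000]/1.23 = 1.5126. B = V − Δ·S = 24.7684.
(3,2): S=151.0168. Δ = (V_up−V_dn)/(S_up−S_dn) = (0.0000−0.0000)/(197.8320−132.8948) = 0.0000. V = [p*·0.0000 + (1−p*)·0.0000]/1.23 = 0.0000. B = V − Δ·S = 0.0000.
(3,3): S=224.8091. Δ = (V_up−V_dn)/(S_up−S_dn) = (0.0000−0.0000)/(294.4999−197.8320) = 0.0000. V = [p*·0.0000 + (1−p*)·0.0000]/1.23 = 0.0000. B = V − Δ·S = 0.0000.
(2,0): S=77.4400. Δ = (V_up−V_dn)/(S_up−S_dn) = (1.5126−8.1301)/(101.4464−68.1472) = -0.1987. V = [p*·1.5126 + (1−p*)·8.1301]/1.23 = 2.2307. B = V − Δ·S = 17.6202.
(2,1): S=115.2800. Δ = (V_up−V_dn)/(S_up−S_dn) = (0.0000−1.5126)/(151.0168−101.4464) = -0.0305. V = [p*·0.0000 + (1−p*)·1.5126]/1.23 = 0.2288. B = V − Δ·S = 3.7464.
(2,2): S=171.6100. Δ = (V_up−V_dn)/(S_up−S_dn) = (0.0000−0.0000)/(224.8091−151.0168) = 0.0000. V = [p*·0.0000 + (1−p*)·0.0000]/1.23 = 0.0000. B = V − Δ·S = 0.0000.
(1,0): S=88.0000. Δ = (V_up−V_dn)/(S_up−S_dn) = (0.2288−2.2307)/(115.2800−77.4400) = -0.0529. V = [p*·0.2288 + (1−p*)·2.2307]/1.23 = 0.4888. B = V − Δ·S = 5.1444.
(1,1): S=131.0000. Δ = (V_up−V_dn)/(S_up−S_dn) = (0.0000−0.2288)/(171.6100−115.2800) = -0.0041. V = [p*·0.0000 + (1−p*)·0.2288]/1.23 = 0.0346. B = V − Δ·S = 0.5667.
(0,0): S=100.0000. Δ = (V_up−V_dn)/(S_up−S_dn) = (0.0346−0.4888)/(131.0000−88.0000) = -0.0106. V = [p*·0.0346 + (1−p*)·0.4888]/1.23 = 0.0968. B = V − Δ·S = 1.1531.
Check: Δ(0,0)·S0 + B(0,0) = 0.0968 = V0.

(0,0): Delta=-0.0106 Bond=1.1531
(1,0): Delta=-0.0529 Bond=5.1444
(1,1): Delta=-0.0041 Bond=0.5667
(2,0): Delta=-0.1987 Bond=17.6202
(2,1): Delta=-0.0305 Bond=3.7464
(2,2): Delta=0.0000 Bond=0.0000
(3,0): Delta=0.0000 Bond=8.1301
(3,1): Delta=-0.2292 Bond=24.7684
(3,2): Delta=0.0000 Bond=0.0000
(3,3): Delta=0.0000 Bond=0.0000
V0=0.0968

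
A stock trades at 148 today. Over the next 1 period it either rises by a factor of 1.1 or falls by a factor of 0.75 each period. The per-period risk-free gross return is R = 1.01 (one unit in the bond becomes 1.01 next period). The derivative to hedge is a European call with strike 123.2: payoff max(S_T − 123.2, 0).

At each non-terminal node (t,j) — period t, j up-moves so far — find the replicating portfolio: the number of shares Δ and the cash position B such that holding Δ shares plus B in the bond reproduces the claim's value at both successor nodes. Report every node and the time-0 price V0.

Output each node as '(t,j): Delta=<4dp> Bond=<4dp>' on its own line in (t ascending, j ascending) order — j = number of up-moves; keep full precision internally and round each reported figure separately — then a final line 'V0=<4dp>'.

Under the risk-neutral measure, an up-move has probability p* = (R−d)/(u−d) = 0.7429 and values discount at R = 1.01.
Terminal values V(1,·): V(1,0)=0.0000, V(1,1)=39.6000
  t=0,j=0: stock 148.0000 → up 162.8000 (V=39.6000), down 111.0000 (V=0.0000). Price 29.1259; hedge Δ=0.7645, bond B=-84.0170.
The time-0 hedge costs 29.1259, which is the no-arbitrage price.

(0,0): Delta=0.7645 Bond=-84.0170
V0=29.1259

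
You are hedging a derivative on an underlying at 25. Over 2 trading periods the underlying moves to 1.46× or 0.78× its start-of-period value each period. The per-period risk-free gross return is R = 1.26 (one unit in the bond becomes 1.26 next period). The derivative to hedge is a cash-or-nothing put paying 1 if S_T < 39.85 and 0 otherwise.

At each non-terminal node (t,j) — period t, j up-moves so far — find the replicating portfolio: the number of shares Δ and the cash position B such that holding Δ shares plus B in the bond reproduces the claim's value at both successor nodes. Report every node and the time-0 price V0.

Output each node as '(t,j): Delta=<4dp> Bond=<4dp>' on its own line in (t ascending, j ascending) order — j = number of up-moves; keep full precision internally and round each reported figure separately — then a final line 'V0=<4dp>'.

Risk-neutral probability p* = (R−d)/(u−d) = (1.26−0.78)/(1.46−0.78) = 0.7059.
Terminal payoffs: V(2,0)=1.0000, V(2,1)=1.0000, V(2,2)=0.0000
(1,0): S=19.5000. Δ = (V_up−V_dn)/(S_up−S_dn) = (1.0000−1.0000)/(28.4700−15.2100) = 0.0000. V = [p*·1.0000 + (1−p*)·1.0000]/1.26 = 0.7937. B = V − Δ·S = 0.7937.
(1,1): S=36.5000. Δ = (V_up−V_dn)/(S_up−S_dn) = (0.0000−1.0000)/(53.2900−28.4700) = -0.0403. V = [p*·0.0000 + (1−p*)·1.0000]/1.26 = 0.2334. B = V − Δ·S = 1.7040.
(0,0): S=25.0000. Δ = (V_up−V_dn)/(S_up−S_dn) = (0.2334−0.7937)/(36.5000−19.5000) = -0.0330. V = [p*·0.2334 + (1−p*)·0.7937]/1.26 = 0.3160. B = V − Δ·S = 1.1399.
The time-0 hedge costs 0.3160, which is the no-arbitrage price.

(0,0): Delta=-0.0330 Bond=1.1399
(1,0): Delta=0.0000 Bond=0.7937
(1,1): Delta=-0.0403 Bond=1.7040
V0=0.3160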